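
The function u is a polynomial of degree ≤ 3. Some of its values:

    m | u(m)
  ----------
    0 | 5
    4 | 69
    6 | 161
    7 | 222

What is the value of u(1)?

6

Write u(m) = am³ + bm² + cm + d; the 4 given values yield a linear system in the 4 coefficients.
Solving, the leading coefficient vanishes, and u(m) = 5m² - 4m + 5.
Then u(1) = 6.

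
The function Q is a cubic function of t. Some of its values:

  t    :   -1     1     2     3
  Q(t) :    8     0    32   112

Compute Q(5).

488

Write Q(t) = at³ + bt² + ct + d; the 4 given values yield a linear system in the 4 coefficients.
Solving, Q(t) = 3t³ + 6t² - 7t - 2.
Then Q(5) = 488.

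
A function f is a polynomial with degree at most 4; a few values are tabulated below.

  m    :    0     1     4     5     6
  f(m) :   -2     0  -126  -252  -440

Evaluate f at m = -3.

Write f(m) = am^4 + bm³ + cm² + dm + e; the 5 given values yield a linear system in the 5 coefficients.
Solving, the leading coefficient vanishes, and f(m) = -2m³ - m² + 5m - 2.
Then f(-3) = 28.

28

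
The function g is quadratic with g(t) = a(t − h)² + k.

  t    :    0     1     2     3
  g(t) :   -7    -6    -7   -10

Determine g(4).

-15

First differences 1, -1, -3; second difference -2 = 2a, so a = -1.
Expanding, the t-coefficient is −2ah = 2h; matching it to the data gives h = 1, and then k = -6.
So g(t) = -1(t − 1)² − 6.
g(4) = -1·3² − 6 = -15.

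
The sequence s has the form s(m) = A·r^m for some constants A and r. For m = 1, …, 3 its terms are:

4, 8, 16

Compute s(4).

Consecutive ratio: 8/4 = 2, and 16/8 = 2, so r = 2.
Then A·2^1 = 4 gives A = 2, and s(m) = 2·2^m.
s(4) = 2·2^4 = 32.

32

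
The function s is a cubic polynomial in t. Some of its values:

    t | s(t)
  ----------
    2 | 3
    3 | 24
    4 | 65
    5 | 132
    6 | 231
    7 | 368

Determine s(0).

Write s(t) = at³ + bt² + ct + d; the 6 given values yield a linear system in the 4 coefficients.
Solving, s(t) = t³ + t² - 3t - 3.
Then s(0) = -3.

-3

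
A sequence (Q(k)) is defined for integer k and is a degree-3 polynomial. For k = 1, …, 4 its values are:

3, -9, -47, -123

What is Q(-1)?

Write Q(k) = ak³ + bk² + ck + d; the 4 given values yield a linear system in the 4 coefficients.
Solving, Q(k) = -2k³ - k² + 5k + 1.
Then Q(-1) = -3.

-3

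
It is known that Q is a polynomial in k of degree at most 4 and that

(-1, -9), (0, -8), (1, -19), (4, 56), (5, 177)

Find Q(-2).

-40

Write Q(k) = ak^4 + bk³ + ck² + dk + e; the 5 given values yield a linear system in the 5 coefficients.
Solving, the leading coefficient vanishes, and Q(k) = 3k³ - 6k² - 8k - 8.
Then Q(-2) = -40.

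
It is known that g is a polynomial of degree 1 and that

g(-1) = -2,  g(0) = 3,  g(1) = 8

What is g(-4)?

First differences: 5, 5.
Level-1 differences are constant, so g has degree 1.
Fitting a degree-1 polynomial gives g(x) = 5x + 3.
Then g(-4) = -17.

-17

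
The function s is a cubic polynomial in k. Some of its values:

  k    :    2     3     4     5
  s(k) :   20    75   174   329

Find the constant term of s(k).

-6

Write s(k) = ak³ + bk² + ck + d; the 4 given values yield a linear system in the 4 coefficients.
Solving, s(k) = 2k³ + 4k² - 3k - 6.
The constant term is s(0) = -6.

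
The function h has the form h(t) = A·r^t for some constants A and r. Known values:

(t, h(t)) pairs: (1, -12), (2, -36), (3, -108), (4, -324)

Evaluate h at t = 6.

-2916

Consecutive ratio: -36/(-12) = 3, and -108/(-36) = 3, so r = 3.
Then A·3^1 = -12 gives A = -4, and h(t) = -4·3^t.
h(6) = -4·3^6 = -2916.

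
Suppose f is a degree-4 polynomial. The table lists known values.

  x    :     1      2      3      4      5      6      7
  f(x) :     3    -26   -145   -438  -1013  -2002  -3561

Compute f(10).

-13578

Write f(x) = ax^4 + bx³ + cx² + dx + e; the 7 given values yield a linear system in the 5 coefficients.
Solving, f(x) = -x^4 - 4x³ + 4x² + 2x + 2.
Then f(10) = -13578.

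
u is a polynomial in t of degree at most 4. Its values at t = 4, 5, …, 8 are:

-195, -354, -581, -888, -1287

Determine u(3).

First differences: -159, -227, -307, -399. Second differences: -68, -80, -92. Third differences: -12, -12.
Level-3 differences are constant, so u has degree 3.
Fitting a degree-3 polynomial gives u(t) = -2t³ - 4t² - t + 1.
Then u(3) = -92.

-92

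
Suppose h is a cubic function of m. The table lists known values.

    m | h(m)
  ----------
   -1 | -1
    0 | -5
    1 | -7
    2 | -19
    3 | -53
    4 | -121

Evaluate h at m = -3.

61

Write h(m) = am³ + bm² + cm + d; the 6 given values yield a linear system in the 4 coefficients.
Solving, h(m) = -2m³ + m² - m - 5.
Then h(-3) = 61.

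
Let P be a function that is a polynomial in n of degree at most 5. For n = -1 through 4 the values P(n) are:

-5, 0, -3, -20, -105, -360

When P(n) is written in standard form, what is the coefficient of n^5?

Write P(n) = an^5 + bn^4 + cn³ + dn² + en + p; the 6 given values yield a linear system in the 6 coefficients.
Solving, the leading coefficient vanishes, and P(n) = -2n^4 + 3n³ - 2n² - 2n.
The coefficient of n^5 is 0.

0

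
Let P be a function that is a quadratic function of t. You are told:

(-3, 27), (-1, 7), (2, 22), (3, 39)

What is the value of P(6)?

Write P(t) = at² + bt + c; the 4 given values yield a linear system in the 3 coefficients.
Solving, P(t) = 3t² + 2t + 6.
Then P(6) = 126.

126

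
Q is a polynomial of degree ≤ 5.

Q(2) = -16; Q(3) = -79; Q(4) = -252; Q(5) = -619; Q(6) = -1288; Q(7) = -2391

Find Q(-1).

-7

Write Q(t) = at^5 + bt^4 + ct³ + dt² + et + p; the 6 given values yield a linear system in the 6 coefficients.
Solving, the leading coefficient vanishes, and Q(t) = -t^4 + 2t - 4.
Then Q(-1) = -7.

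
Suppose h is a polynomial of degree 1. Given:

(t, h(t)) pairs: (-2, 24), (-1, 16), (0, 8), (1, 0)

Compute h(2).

-8

First differences: -8, -8, -8.
Level-1 differences are constant, so h has degree 1.
Fitting a degree-1 polynomial gives h(t) = -8t + 8.
Then h(2) = -8.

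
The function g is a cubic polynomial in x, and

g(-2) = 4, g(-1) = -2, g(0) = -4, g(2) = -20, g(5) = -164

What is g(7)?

Write g(x) = ax³ + bx² + cx + d; the 5 given values yield a linear system in the 4 coefficients.
Solving, g(x) = -x³ - x² - 2x - 4.
Then g(7) = -410.

-410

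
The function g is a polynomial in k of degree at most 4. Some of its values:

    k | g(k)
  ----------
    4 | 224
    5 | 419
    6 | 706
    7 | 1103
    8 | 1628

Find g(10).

3134

First differences: 195, 287, 397, 525. Second differences: 92, 110, 128. Third differences: 18, 18.
Level-3 differences are constant, so g has degree 3.
Fitting a degree-3 polynomial gives g(k) = 3k³ + k² + 3k + 4.
Then g(10) = 3134.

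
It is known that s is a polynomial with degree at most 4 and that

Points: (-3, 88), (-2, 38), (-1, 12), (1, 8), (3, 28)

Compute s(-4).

168

Write s(x) = ax^4 + bx³ + cx² + dx + e; the 5 given values yield a linear system in the 5 coefficients.
Solving, the leading coefficient vanishes, and s(x) = -x³ + 6x² - x + 4.
Then s(-4) = 168.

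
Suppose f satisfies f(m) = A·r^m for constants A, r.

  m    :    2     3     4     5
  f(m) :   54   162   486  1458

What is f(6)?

Consecutive ratio: 162/54 = 3, and 486/162 = 3, so r = 3.
Then A·3^2 = 54 gives A = 6, and f(m) = 6·3^m.
f(6) = 6·3^6 = 4374.

4374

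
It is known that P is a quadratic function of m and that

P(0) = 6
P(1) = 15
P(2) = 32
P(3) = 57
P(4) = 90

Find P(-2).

12

Write P(m) = am² + bm + c; the 5 given values yield a linear system in the 3 coefficients.
Solving, P(m) = 4m² + 5m + 6.
Then P(-2) = 12.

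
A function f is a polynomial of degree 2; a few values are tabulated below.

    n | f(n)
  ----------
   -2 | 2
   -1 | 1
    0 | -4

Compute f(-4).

-8

Write f(n) = an² + bn + c; the 3 given values yield a linear system in the 3 coefficients.
Solving, f(n) = -2n² - 7n - 4.
Then f(-4) = -8.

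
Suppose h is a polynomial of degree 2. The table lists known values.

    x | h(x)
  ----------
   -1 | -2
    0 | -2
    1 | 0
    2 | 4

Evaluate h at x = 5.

28

First differences: 0, 2, 4. Second differences: 2, 2.
Level-2 differences are constant, so h has degree 2.
Fitting a degree-2 polynomial gives h(x) = x² + x - 2.
Then h(5) = 28.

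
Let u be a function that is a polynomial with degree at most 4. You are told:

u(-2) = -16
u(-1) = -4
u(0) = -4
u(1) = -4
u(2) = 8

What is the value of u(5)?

First differences: 12, 0, 0, 12. Second differences: -12, 0, 12. Third differences: 12, 12.
Level-3 differences are constant, so u has degree 3.
Fitting a degree-3 polynomial gives u(n) = 2n³ - 2n - 4.
Then u(5) = 236.

236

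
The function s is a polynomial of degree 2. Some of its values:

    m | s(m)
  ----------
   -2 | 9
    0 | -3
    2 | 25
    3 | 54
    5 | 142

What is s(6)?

201

Write s(m) = am² + bm + c; the 5 given values yield a linear system in the 3 coefficients.
Solving, s(m) = 5m² + 4m - 3.
Then s(6) = 201.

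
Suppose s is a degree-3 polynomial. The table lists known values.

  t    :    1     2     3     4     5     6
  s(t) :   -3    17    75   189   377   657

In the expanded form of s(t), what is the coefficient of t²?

1

First differences: 20, 58, 114, 188, 280. Second differences: 38, 56, 74, 92. Third differences: 18, 18, 18.
Level-3 differences are constant, so s has degree 3.
Fitting a degree-3 polynomial gives s(t) = 3t³ + t² - 4t - 3.
The coefficient of t² is 1.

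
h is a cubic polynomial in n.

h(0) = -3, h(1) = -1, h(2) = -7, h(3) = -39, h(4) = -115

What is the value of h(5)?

-253

First differences: 2, -6, -32, -76. Second differences: -8, -26, -44. Third differences: -18, -18.
Level-3 differences are constant, so h has degree 3.
Fitting a degree-3 polynomial gives h(n) = -3n³ + 5n² - 3.
Then h(5) = -253.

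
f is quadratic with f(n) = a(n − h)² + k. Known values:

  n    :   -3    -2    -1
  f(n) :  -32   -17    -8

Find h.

0

First differences 15, 9; second difference -6 = 2a, so a = -3.
Expanding, the n-coefficient is −2ah = 6h; matching it to the data gives h = 0, and then k = -5.
So f(n) = -3(n + 0)² − 5.
Hence h = 0.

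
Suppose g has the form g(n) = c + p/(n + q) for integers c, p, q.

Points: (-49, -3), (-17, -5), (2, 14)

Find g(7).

(g(n) − c)(n + q) = p for each data point; the three points give a linear system in c and q, then p follows.
Solving: c = -2, q = 1, p = 48, so g(n) = -2 + 48/(n + 1).
Then g(7) = -2 + 48/8 = 4.

4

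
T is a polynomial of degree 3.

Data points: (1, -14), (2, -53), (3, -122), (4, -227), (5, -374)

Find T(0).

Write T(t) = at³ + bt² + ct + d; the 5 given values yield a linear system in the 4 coefficients.
Solving, T(t) = -t³ - 9t² - 5t + 1.
Then T(0) = 1.

1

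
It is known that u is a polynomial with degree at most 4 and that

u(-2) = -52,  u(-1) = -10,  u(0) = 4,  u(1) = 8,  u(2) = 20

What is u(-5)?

-526

First differences: 42, 14, 4, 12. Second differences: -28, -10, 8. Third differences: 18, 18.
Level-3 differences are constant, so u has degree 3.
Fitting a degree-3 polynomial gives u(t) = 3t³ - 5t² + 6t + 4.
Then u(-5) = -526.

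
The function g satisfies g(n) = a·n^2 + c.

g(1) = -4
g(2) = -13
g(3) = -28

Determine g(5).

-76

From g(1) = -4 and g(2) = -13: 1a + c = -4 and 4a + c = -13.
Subtracting: 3a = -9, so a = -3; then c = -4 − (-3)·1 = -1.
So g(n) = -3n² − 1, and g(5) = -76.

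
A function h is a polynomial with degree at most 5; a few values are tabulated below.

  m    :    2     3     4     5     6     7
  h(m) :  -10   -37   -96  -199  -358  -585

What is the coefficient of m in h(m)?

First differences: -27, -59, -103, -159, -227. Second differences: -32, -44, -56, -68. Third differences: -12, -12, -12.
Level-3 differences are constant, so h has degree 3.
Fitting a degree-3 polynomial gives h(m) = -2m³ + 2m² + m - 4.
The coefficient of m is 1.

1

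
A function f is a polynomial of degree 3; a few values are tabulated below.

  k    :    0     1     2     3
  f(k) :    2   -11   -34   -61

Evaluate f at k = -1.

-1

Write f(k) = ak³ + bk² + ck + d; the 4 given values yield a linear system in the 4 coefficients.
Solving, f(k) = k³ - 8k² - 6k + 2.
Then f(-1) = -1.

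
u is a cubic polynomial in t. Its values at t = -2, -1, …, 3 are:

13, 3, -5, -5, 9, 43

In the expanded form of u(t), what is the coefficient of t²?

4

First differences: -10, -8, 0, 14, 34. Second differences: 2, 8, 14, 20. Third differences: 6, 6, 6.
Level-3 differences are constant, so u has degree 3.
Fitting a degree-3 polynomial gives u(t) = t³ + 4t² - 5t - 5.
The coefficient of t² is 4.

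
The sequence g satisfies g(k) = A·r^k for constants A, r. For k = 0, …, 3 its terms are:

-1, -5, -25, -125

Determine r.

5

Consecutive ratio: -5/(-1) = 5, and -25/(-5) = 5, so r = 5.
Then A·5^0 = -1 gives A = -1, and g(k) = -1·5^k.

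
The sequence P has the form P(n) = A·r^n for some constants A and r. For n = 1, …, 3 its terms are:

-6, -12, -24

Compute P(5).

Consecutive ratio: -12/(-6) = 2, and -24/(-12) = 2, so r = 2.
Then A·2^1 = -6 gives A = -3, and P(n) = -3·2^n.
P(5) = -3·2^5 = -96.

-96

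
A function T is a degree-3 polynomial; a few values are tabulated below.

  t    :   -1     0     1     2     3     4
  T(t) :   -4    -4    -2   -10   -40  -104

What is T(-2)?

10

First differences: 0, 2, -8, -30, -64. Second differences: 2, -10, -22, -34. Third differences: -12, -12, -12.
Level-3 differences are constant, so T has degree 3.
Fitting a degree-3 polynomial gives T(t) = -2t³ + t² + 3t - 4.
Then T(-2) = 10.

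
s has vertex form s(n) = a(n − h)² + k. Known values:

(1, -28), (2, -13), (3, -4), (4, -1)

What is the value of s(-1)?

First differences 15, 9, 3; second difference -6 = 2a, so a = -3.
Expanding, the n-coefficient is −2ah = 6h; matching it to the data gives h = 4, and then k = -1.
So s(n) = -3(n − 4)² − 1.
s(-1) = -3·(-5)² − 1 = -76.

-76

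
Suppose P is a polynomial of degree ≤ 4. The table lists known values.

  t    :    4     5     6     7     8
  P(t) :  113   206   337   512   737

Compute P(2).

First differences: 93, 131, 175, 225. Second differences: 38, 44, 50. Third differences: 6, 6.
Level-3 differences are constant, so P has degree 3.
Fitting a degree-3 polynomial gives P(t) = t³ + 4t² - 4t + 1.
Then P(2) = 17.

17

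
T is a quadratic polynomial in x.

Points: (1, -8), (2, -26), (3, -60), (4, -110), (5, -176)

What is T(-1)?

First differences: -18, -34, -50, -66. Second differences: -16, -16, -16.
Level-2 differences are constant, so T has degree 2.
Fitting a degree-2 polynomial gives T(x) = -8x² + 6x - 6.
Then T(-1) = -20.

-20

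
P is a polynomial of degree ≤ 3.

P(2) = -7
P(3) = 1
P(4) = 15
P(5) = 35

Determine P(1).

Write P(n) = an³ + bn² + cn + d; the 4 given values yield a linear system in the 4 coefficients.
Solving, the leading coefficient vanishes, and P(n) = 3n² - 7n - 5.
Then P(1) = -9.

-9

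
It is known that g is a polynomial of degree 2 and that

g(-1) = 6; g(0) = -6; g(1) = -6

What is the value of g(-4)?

114

Write g(x) = ax² + bx + c; the 3 given values yield a linear system in the 3 coefficients.
Solving, g(x) = 6x² - 6x - 6.
Then g(-4) = 114.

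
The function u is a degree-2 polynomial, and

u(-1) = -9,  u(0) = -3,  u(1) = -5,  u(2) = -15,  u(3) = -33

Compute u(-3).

First differences: 6, -2, -10, -18. Second differences: -8, -8, -8.
Level-2 differences are constant, so u has degree 2.
Fitting a degree-2 polynomial gives u(k) = -4k² + 2k - 3.
Then u(-3) = -45.

-45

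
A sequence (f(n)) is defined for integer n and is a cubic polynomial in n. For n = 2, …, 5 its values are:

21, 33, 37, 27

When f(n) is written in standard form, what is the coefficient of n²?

5

Write f(n) = an³ + bn² + cn + d; the 4 given values yield a linear system in the 4 coefficients.
Solving, f(n) = -n³ + 5n² + 6n - 3.
The coefficient of n² is 5.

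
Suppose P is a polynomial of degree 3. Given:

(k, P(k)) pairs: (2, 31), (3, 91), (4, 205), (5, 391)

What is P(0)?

Write P(k) = ak³ + bk² + ck + d; the 4 given values yield a linear system in the 4 coefficients.
Solving, P(k) = 3k³ + 3k + 1.
The constant term is P(0) = 1.

1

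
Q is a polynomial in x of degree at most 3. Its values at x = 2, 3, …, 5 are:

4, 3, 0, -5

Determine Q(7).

-21

Write Q(x) = ax³ + bx² + cx + d; the 4 given values yield a linear system in the 4 coefficients.
Solving, the leading coefficient vanishes, and Q(x) = -x² + 4x.
Then Q(7) = -21.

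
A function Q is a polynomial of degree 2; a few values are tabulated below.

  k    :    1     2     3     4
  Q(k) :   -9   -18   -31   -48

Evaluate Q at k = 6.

-94

Write Q(k) = ak² + bk + c; the 4 given values yield a linear system in the 3 coefficients.
Solving, Q(k) = -2k² - 3k - 4.
Then Q(6) = -94.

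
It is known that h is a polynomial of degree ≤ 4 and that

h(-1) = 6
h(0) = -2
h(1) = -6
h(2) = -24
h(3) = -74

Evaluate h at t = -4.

234

First differences: -8, -4, -18, -50. Second differences: 4, -14, -32. Third differences: -18, -18.
Level-3 differences are constant, so h has degree 3.
Fitting a degree-3 polynomial gives h(t) = -3t³ + 2t² - 3t - 2.
Then h(-4) = 234.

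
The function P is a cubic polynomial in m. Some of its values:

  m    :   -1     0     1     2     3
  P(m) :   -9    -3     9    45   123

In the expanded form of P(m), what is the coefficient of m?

6

First differences: 6, 12, 36, 78. Second differences: 6, 24, 42. Third differences: 18, 18.
Level-3 differences are constant, so P has degree 3.
Fitting a degree-3 polynomial gives P(m) = 3m³ + 3m² + 6m - 3.
The coefficient of m is 6.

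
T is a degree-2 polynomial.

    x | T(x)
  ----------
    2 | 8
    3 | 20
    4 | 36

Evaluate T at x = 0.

-4

Write T(x) = ax² + bx + c; the 3 given values yield a linear system in the 3 coefficients.
Solving, T(x) = 2x² + 2x - 4.
Then T(0) = -4.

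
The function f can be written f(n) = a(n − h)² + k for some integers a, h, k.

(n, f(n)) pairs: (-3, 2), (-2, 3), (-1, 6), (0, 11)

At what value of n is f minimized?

-3

First differences 1, 3, 5; second difference 2 = 2a, so a = 1.
Expanding, the n-coefficient is −2ah = -2h; matching it to the data gives h = -3, and then k = 2.
So f(n) = 1(n + 3)² + 2.
Hence h = -3.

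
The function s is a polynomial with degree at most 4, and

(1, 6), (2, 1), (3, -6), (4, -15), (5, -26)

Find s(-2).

First differences: -5, -7, -9, -11. Second differences: -2, -2, -2.
Level-2 differences are constant, so s has degree 2.
Fitting a degree-2 polynomial gives s(t) = -t² - 2t + 9.
Then s(-2) = 9.

9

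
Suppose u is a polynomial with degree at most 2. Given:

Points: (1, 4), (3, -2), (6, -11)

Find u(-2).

Write u(k) = ak² + bk + c; the 3 given values yield a linear system in the 3 coefficients.
Solving, the leading coefficient vanishes, and u(k) = -3k + 7.
Then u(-2) = 13.

13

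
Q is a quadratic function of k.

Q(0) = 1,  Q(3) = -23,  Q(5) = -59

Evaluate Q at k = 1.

-3

Write Q(k) = ak² + bk + c; the 3 given values yield a linear system in the 3 coefficients.
Solving, Q(k) = -2k² - 2k + 1.
Then Q(1) = -3.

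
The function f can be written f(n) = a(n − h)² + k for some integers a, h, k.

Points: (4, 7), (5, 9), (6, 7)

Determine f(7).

First differences 2, -2; second difference -4 = 2a, so a = -2.
Expanding, the n-coefficient is −2ah = 4h; matching it to the data gives h = 5, and then k = 9.
So f(n) = -2(n − 5)² + 9.
f(7) = -2·2² + 9 = 1.

1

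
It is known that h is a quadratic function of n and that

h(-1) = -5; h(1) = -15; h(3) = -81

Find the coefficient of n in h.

-5

Write h(n) = an² + bn + c; the 3 given values yield a linear system in the 3 coefficients.
Solving, h(n) = -7n² - 5n - 3.
The coefficient of n is -5.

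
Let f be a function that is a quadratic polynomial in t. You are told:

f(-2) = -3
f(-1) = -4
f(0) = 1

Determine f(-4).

17

Write f(t) = at² + bt + c; the 3 given values yield a linear system in the 3 coefficients.
Solving, f(t) = 3t² + 8t + 1.
Then f(-4) = 17.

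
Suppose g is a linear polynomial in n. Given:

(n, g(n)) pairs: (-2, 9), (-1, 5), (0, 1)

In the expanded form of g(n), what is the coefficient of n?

-4

First differences: -4, -4.
Level-1 differences are constant, so g has degree 1.
Fitting a degree-1 polynomial gives g(n) = -4n + 1.
The coefficient of n is -4.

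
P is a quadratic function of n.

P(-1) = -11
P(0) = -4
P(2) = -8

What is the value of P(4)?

-36

Write P(n) = an² + bn + c; the 3 given values yield a linear system in the 3 coefficients.
Solving, P(n) = -3n² + 4n - 4.
Then P(4) = -36.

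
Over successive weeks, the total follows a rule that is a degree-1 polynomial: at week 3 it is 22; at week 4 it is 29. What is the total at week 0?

1

Write the value at x as T(x).
Write T(x) = ax + b; the 2 given values yield a linear system in the 2 coefficients.
Solving, T(x) = 7x + 1.
Then T(0) = 1.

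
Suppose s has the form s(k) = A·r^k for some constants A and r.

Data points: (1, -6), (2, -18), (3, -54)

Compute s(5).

Consecutive ratio: -18/(-6) = 3, and -54/(-18) = 3, so r = 3.
Then A·3^1 = -6 gives A = -2, and s(k) = -2·3^k.
s(5) = -2·3^5 = -486.

-486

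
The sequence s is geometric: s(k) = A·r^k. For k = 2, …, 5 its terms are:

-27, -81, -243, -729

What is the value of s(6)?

-2187

Consecutive ratio: -81/(-27) = 3, and -243/(-81) = 3, so r = 3.
Then A·3^2 = -27 gives A = -3, and s(k) = -3·3^k.
s(6) = -3·3^6 = -2187.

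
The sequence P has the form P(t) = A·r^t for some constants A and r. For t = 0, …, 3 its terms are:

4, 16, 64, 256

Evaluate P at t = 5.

Consecutive ratio: 16/4 = 4, and 64/16 = 4, so r = 4.
Then A·4^0 = 4 gives A = 4, and P(t) = 4·4^t.
P(5) = 4·4^5 = 4096.

4096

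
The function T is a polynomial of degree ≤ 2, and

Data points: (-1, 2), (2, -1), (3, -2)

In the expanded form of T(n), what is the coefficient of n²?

Write T(n) = an² + bn + c; the 3 given values yield a linear system in the 3 coefficients.
Solving, the leading coefficient vanishes, and T(n) = -n + 1.
The coefficient of n² is 0.

0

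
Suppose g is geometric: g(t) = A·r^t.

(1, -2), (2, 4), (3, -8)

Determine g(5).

-32

Consecutive ratio: 4/(-2) = -2, and -8/4 = -2, so r = -2.
Then A·(-2)^1 = -2 gives A = 1, and g(t) = 1·(-2)^t.
g(5) = 1·(-2)^5 = -32.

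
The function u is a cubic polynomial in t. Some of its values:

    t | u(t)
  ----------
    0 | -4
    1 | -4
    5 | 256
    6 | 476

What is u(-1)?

Write u(t) = at³ + bt² + ct + d; the 4 given values yield a linear system in the 4 coefficients.
Solving, u(t) = 3t³ - 5t² + 2t - 4.
Then u(-1) = -14.

-14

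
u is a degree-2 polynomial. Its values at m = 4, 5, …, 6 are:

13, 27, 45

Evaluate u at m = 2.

Write u(m) = am² + bm + c; the 3 given values yield a linear system in the 3 coefficients.
Solving, u(m) = 2m² - 4m - 3.
Then u(2) = -3.

-3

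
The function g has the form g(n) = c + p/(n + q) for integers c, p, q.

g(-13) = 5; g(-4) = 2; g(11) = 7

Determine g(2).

10

(g(n) − c)(n + q) = p for each data point; the three points give a linear system in c and q, then p follows.
Solving: c = 6, q = 1, p = 12, so g(n) = 6 + 12/(n + 1).
Then g(2) = 6 + 12/3 = 10.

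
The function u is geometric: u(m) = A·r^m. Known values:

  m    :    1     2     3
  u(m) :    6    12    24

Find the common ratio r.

2

Consecutive ratio: 12/6 = 2, and 24/12 = 2, so r = 2.
Then A·2^1 = 6 gives A = 3, and u(m) = 3·2^m.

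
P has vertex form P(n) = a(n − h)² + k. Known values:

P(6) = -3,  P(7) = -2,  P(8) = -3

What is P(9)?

-6

First differences 1, -1; second difference -2 = 2a, so a = -1.
Expanding, the n-coefficient is −2ah = 2h; matching it to the data gives h = 7, and then k = -2.
So P(n) = -1(n − 7)² − 2.
P(9) = -1·2² − 2 = -6.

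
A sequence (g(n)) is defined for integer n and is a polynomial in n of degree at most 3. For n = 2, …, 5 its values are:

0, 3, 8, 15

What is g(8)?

First differences: 3, 5, 7. Second differences: 2, 2.
Level-2 differences are constant, so g has degree 2.
Fitting a degree-2 polynomial gives g(n) = n² - 2n.
Then g(8) = 48.

48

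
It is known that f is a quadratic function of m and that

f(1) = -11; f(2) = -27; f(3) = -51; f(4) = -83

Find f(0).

-3

First differences: -16, -24, -32. Second differences: -8, -8.
Level-2 differences are constant, so f has degree 2.
Fitting a degree-2 polynomial gives f(m) = -4m² - 4m - 3.
Then f(0) = -3.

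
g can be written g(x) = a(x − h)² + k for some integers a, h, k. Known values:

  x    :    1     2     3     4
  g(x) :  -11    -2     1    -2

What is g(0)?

-26

First differences 9, 3, -3; second difference -6 = 2a, so a = -3.
Expanding, the x-coefficient is −2ah = 6h; matching it to the data gives h = 3, and then k = 1.
So g(x) = -3(x − 3)² + 1.
g(0) = -3·(-3)² + 1 = -26.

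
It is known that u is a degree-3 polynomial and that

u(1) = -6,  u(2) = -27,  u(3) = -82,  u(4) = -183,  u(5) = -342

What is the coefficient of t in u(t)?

8

First differences: -21, -55, -101, -159. Second differences: -34, -46, -58. Third differences: -12, -12.
Level-3 differences are constant, so u has degree 3.
Fitting a degree-3 polynomial gives u(t) = -2t³ - 5t² + 8t - 7.
The coefficient of t is 8.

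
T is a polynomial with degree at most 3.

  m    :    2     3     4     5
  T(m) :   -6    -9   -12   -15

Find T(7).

-21

First differences: -3, -3, -3.
Level-1 differences are constant, so T has degree 1.
Fitting a degree-1 polynomial gives T(m) = -3m.
Then T(7) = -21.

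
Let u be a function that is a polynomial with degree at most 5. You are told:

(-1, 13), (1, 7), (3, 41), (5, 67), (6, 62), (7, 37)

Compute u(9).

-97

Write u(m) = am^5 + bm^4 + cm³ + dm² + em + p; the 6 given values yield a linear system in the 6 coefficients.
Solving, the top 2 coefficients vanish, and u(m) = -m³ + 8m² - 2m + 2.
Then u(9) = -97.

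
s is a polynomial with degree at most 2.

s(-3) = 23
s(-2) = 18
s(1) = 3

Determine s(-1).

Write s(m) = am² + bm + c; the 3 given values yield a linear system in the 3 coefficients.
Solving, the leading coefficient vanishes, and s(m) = -5m + 8.
Then s(-1) = 13.

13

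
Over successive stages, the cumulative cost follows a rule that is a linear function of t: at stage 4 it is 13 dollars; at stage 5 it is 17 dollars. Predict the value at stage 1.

Write the value at t as s(t).
Write s(t) = at + b; the 2 given values yield a linear system in the 2 coefficients.
Solving, s(t) = 4t - 3.
Then s(1) = 1.

1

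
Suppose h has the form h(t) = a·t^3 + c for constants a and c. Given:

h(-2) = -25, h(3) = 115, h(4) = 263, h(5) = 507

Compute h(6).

From h(-2) = -25 and h(3) = 115: -8a + c = -25 and 27a + c = 115.
Subtracting: 35a = 140, so a = 4; then c = -25 − 4·(-8) = 7.
So h(t) = 4t³ + 7, and h(6) = 871.

871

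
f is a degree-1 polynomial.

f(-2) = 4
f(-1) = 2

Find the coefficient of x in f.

-2

Write f(x) = ax + b; the 2 given values yield a linear system in the 2 coefficients.
Solving, f(x) = -2x.
The coefficient of x is -2.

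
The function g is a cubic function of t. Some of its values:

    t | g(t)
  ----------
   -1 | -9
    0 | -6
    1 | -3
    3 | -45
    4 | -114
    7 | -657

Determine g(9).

Write g(t) = at³ + bt² + ct + d; the 6 given values yield a linear system in the 4 coefficients.
Solving, g(t) = -2t³ + 5t - 6.
Then g(9) = -1419.

-1419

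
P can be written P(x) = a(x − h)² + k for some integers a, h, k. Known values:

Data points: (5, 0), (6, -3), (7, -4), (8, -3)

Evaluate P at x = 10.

5

First differences -3, -1, 1; second difference 2 = 2a, so a = 1.
Expanding, the x-coefficient is −2ah = -2h; matching it to the data gives h = 7, and then k = -4.
So P(x) = 1(x − 7)² − 4.
P(10) = 1·3² − 4 = 5.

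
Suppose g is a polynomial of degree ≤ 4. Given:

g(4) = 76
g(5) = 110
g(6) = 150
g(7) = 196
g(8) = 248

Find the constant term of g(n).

Write g(n) = an^4 + bn³ + cn² + dn + e; the 5 given values yield a linear system in the 5 coefficients.
Solving, the top 2 coefficients vanish, and g(n) = 3n² + 7n.
The constant term is g(0) = 0.

0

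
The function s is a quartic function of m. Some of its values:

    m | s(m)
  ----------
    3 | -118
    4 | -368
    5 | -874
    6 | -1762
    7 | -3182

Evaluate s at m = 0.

-4

Write s(m) = am^4 + bm³ + cm² + dm + e; the 5 given values yield a linear system in the 5 coefficients.
Solving, s(m) = -m^4 - 3m³ + 5m² + m - 4.
Then s(0) = -4.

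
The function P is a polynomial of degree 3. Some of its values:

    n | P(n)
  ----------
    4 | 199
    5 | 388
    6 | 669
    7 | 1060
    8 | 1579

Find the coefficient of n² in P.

Write P(n) = an³ + bn² + cn + d; the 5 given values yield a linear system in the 4 coefficients.
Solving, P(n) = 3n³ + n² - 3n + 3.
The coefficient of n² is 1.

1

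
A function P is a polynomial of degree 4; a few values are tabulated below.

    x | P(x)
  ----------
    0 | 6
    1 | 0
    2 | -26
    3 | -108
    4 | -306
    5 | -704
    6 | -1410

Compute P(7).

Write P(x) = ax^4 + bx³ + cx² + dx + e; the 7 given values yield a linear system in the 5 coefficients.
Solving, P(x) = -x^4 - 3x² - 2x + 6.
Then P(7) = -2556.

-2556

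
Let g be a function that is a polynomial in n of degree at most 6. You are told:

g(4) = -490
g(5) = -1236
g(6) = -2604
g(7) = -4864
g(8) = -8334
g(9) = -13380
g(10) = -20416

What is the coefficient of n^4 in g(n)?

-2

First differences: -746, -1368, -2260, -3470, -5046, -7036. Second differences: -622, -892, -1210, -1576, -1990. Third differences: -270, -318, -366, -414. Fourth differences: -48, -48, -48.
Level-4 differences are constant, so g has degree 4.
Fitting a degree-4 polynomial gives g(n) = -2n^4 - n³ + 6n² - n - 6.
The coefficient of n^4 is -2.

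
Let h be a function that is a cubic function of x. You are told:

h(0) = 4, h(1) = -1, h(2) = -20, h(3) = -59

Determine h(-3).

Write h(x) = ax³ + bx² + cx + d; the 4 given values yield a linear system in the 4 coefficients.
Solving, h(x) = -x³ - 4x² + 4.
Then h(-3) = -5.

-5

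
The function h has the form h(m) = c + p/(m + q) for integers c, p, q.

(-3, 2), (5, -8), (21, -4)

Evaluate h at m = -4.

(h(m) − c)(m + q) = p for each data point; the three points give a linear system in c and q, then p follows.
Solving: c = -3, q = -1, p = -20, so h(m) = -3 − 20/(m − 1).
Then h(-4) = -3 − 20/(-5) = 1.

1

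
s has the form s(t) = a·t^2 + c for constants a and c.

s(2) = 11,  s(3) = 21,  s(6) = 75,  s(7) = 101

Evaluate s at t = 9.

165

From s(2) = 11 and s(3) = 21: 4a + c = 11 and 9a + c = 21.
Subtracting: 5a = 10, so a = 2; then c = 11 − 2·4 = 3.
So s(t) = 2t² + 3, and s(9) = 165.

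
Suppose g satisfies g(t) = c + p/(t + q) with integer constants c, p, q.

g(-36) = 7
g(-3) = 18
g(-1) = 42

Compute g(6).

(g(t) − c)(t + q) = p for each data point; the three points give a linear system in c and q, then p follows.
Solving: c = 6, q = 0, p = -36, so g(t) = 6 − 36/(t + 0).
Then g(6) = 6 − 36/6 = 0.

0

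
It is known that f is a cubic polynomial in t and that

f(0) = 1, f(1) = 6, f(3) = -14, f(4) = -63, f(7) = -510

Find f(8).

-799

Write f(t) = at³ + bt² + ct + d; the 5 given values yield a linear system in the 4 coefficients.
Solving, f(t) = -2t³ + 3t² + 4t + 1.
Then f(8) = -799.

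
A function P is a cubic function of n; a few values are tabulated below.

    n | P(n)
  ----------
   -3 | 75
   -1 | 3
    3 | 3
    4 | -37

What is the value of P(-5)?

323

Write P(n) = an³ + bn² + cn + d; the 4 given values yield a linear system in the 4 coefficients.
Solving, P(n) = -2n³ + 4n² + 6n + 3.
Then P(-5) = 323.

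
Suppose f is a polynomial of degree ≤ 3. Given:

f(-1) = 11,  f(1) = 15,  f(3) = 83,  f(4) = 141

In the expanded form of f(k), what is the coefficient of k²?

8

Write f(k) = ak³ + bk² + ck + d; the 4 given values yield a linear system in the 4 coefficients.
Solving, the leading coefficient vanishes, and f(k) = 8k² + 2k + 5.
The coefficient of k² is 8.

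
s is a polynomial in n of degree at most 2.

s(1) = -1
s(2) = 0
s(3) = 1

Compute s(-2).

Write s(n) = an² + bn + c; the 3 given values yield a linear system in the 3 coefficients.
Solving, the leading coefficient vanishes, and s(n) = n - 2.
Then s(-2) = -4.

-4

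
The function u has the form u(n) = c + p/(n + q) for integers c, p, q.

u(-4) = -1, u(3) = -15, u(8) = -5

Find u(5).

-7

(u(n) − c)(n + q) = p for each data point; the three points give a linear system in c and q, then p follows.
Solving: c = -3, q = -2, p = -12, so u(n) = -3 − 12/(n − 2).
Then u(5) = -3 − 12/3 = -7.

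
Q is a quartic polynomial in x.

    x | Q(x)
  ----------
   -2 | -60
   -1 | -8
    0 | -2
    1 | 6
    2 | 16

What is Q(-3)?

-254

Write Q(x) = ax^4 + bx³ + cx² + dx + e; the 5 given values yield a linear system in the 5 coefficients.
Solving, Q(x) = -2x^4 + 4x³ + 3x² + 3x - 2.
Then Q(-3) = -254.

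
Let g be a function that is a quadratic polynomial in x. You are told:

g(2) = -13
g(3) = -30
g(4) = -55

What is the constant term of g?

Write g(x) = ax² + bx + c; the 3 given values yield a linear system in the 3 coefficients.
Solving, g(x) = -4x² + 3x - 3.
The constant term is g(0) = -3.

-3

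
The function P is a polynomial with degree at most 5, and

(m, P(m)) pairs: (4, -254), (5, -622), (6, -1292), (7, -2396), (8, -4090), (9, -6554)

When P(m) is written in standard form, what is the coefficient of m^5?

0

Write P(m) = am^5 + bm^4 + cm³ + dm² + em + p; the 6 given values yield a linear system in the 6 coefficients.
Solving, the leading coefficient vanishes, and P(m) = -m^4 + m - 2.
The coefficient of m^5 is 0.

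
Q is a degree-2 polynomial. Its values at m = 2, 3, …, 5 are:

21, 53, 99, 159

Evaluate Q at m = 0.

-1

First differences: 32, 46, 60. Second differences: 14, 14.
Level-2 differences are constant, so Q has degree 2.
Fitting a degree-2 polynomial gives Q(m) = 7m² - 3m - 1.
Then Q(0) = -1.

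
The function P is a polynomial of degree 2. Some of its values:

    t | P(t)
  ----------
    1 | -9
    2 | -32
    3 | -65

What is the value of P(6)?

Write P(t) = at² + bt + c; the 3 given values yield a linear system in the 3 coefficients.
Solving, P(t) = -5t² - 8t + 4.
Then P(6) = -224.

-224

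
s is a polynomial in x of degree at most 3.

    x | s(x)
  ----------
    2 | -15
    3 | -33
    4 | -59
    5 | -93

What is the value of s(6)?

-135

First differences: -18, -26, -34. Second differences: -8, -8.
Level-2 differences are constant, so s has degree 2.
Fitting a degree-2 polynomial gives s(x) = -4x² + 2x - 3.
Then s(6) = -135.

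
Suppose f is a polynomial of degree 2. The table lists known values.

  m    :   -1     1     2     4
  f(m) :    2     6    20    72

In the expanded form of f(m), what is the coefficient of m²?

Write f(m) = am² + bm + c; the 4 given values yield a linear system in the 3 coefficients.
Solving, f(m) = 4m² + 2m.
The coefficient of m² is 4.

4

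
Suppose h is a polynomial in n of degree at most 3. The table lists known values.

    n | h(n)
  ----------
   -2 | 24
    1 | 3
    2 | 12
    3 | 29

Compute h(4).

54

Write h(n) = an³ + bn² + cn + d; the 4 given values yield a linear system in the 4 coefficients.
Solving, the leading coefficient vanishes, and h(n) = 4n² - 3n + 2.
Then h(4) = 54.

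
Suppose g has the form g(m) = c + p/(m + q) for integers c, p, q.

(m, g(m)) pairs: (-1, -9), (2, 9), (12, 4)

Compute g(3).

7

(g(m) − c)(m + q) = p for each data point; the three points give a linear system in c and q, then p follows.
Solving: c = 3, q = 0, p = 12, so g(m) = 3 + 12/(m + 0).
Then g(3) = 3 + 12/3 = 7.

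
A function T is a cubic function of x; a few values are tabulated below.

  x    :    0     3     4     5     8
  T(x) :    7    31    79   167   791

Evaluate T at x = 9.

Write T(x) = ax³ + bx² + cx + d; the 5 given values yield a linear system in the 4 coefficients.
Solving, T(x) = 2x³ - 4x² + 2x + 7.
Then T(9) = 1159.

1159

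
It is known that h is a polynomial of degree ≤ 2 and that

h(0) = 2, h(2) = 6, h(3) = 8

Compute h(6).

14

Write h(m) = am² + bm + c; the 3 given values yield a linear system in the 3 coefficients.
Solving, the leading coefficient vanishes, and h(m) = 2m + 2.
Then h(6) = 14.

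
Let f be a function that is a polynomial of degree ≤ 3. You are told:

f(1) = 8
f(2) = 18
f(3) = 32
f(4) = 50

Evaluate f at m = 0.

2

First differences: 10, 14, 18. Second differences: 4, 4.
Level-2 differences are constant, so f has degree 2.
Fitting a degree-2 polynomial gives f(m) = 2m² + 4m + 2.
Then f(0) = 2.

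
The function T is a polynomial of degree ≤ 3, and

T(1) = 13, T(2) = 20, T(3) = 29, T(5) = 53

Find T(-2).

4

Write T(n) = an³ + bn² + cn + d; the 4 given values yield a linear system in the 4 coefficients.
Solving, the leading coefficient vanishes, and T(n) = n² + 4n + 8.
Then T(-2) = 4.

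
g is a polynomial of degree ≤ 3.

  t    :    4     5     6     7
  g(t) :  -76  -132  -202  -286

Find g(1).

8

Write g(t) = at³ + bt² + ct + d; the 4 given values yield a linear system in the 4 coefficients.
Solving, the leading coefficient vanishes, and g(t) = -7t² + 7t + 8.
Then g(1) = 8.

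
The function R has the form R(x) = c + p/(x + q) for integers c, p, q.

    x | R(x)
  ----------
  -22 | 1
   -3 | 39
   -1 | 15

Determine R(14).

5

(R(x) − c)(x + q) = p for each data point; the three points give a linear system in c and q, then p follows.
Solving: c = 3, q = 4, p = 36, so R(x) = 3 + 36/(x + 4).
Then R(14) = 3 + 36/18 = 5.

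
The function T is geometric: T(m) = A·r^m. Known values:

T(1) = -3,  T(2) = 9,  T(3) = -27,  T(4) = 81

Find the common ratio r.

Consecutive ratio: 9/(-3) = -3, and -27/9 = -3, so r = -3.
Then A·(-3)^1 = -3 gives A = 1, and T(m) = 1·(-3)^m.

-3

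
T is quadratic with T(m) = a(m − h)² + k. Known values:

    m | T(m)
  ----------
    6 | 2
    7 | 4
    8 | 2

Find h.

7

First differences 2, -2; second difference -4 = 2a, so a = -2.
Expanding, the m-coefficient is −2ah = 4h; matching it to the data gives h = 7, and then k = 4.
So T(m) = -2(m − 7)² + 4.
Hence h = 7.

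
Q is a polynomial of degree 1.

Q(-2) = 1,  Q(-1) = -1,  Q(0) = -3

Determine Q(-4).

First differences: -2, -2.
Level-1 differences are constant, so Q has degree 1.
Fitting a degree-1 polynomial gives Q(t) = -2t - 3.
Then Q(-4) = 5.

5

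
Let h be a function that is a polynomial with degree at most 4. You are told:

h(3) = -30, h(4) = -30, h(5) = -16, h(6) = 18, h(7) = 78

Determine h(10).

Write h(n) = an^4 + bn³ + cn² + dn + e; the 5 given values yield a linear system in the 5 coefficients.
Solving, the leading coefficient vanishes, and h(n) = n³ - 5n² - 2n - 6.
Then h(10) = 474.

474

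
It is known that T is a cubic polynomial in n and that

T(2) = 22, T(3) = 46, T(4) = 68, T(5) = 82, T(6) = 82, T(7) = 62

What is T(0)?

First differences: 24, 22, 14, 0, -20. Second differences: -2, -8, -14, -20. Third differences: -6, -6, -6.
Level-3 differences are constant, so T has degree 3.
Fitting a degree-3 polynomial gives T(n) = -n³ + 8n² + 3n - 8.
The constant term is T(0) = -8.

-8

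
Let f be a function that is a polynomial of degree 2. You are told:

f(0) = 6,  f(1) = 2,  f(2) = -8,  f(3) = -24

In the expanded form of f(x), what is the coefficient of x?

-1

First differences: -4, -10, -16. Second differences: -6, -6.
Level-2 differences are constant, so f has degree 2.
Fitting a degree-2 polynomial gives f(x) = -3x² - x + 6.
The coefficient of x is -1.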